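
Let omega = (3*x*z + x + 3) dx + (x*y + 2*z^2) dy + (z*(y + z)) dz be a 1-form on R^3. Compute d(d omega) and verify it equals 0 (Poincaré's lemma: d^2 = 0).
d(d omega) = 0

Step 1: d omega = sum_{i<j} (∂f_j/∂x_i - ∂f_i/∂x_j) dx_i ∧ dx_j:
  coeff of dx ∧ dy: y
  coeff of dx ∧ dz: -3*x
  coeff of dy ∧ dz: -3*z
Step 2: Apply d again to each 2-form coefficient. The only possible 3-form in R^3 is dx ∧ dy ∧ dz, with coefficient
  ∂(coeff of dy∧dz)/∂x - ∂(coeff of dx∧dz)/∂y + ∂(coeff of dx∧dy)/∂z
  = ∂/∂x (-3*z) - ∂/∂y (-3*x) + ∂/∂z (y).
Each of these terms simplifies to sums of mixed partials that cancel in pairs. The result is 0 (by equality of mixed partials for smooth functions — Schwarz / Clairaut).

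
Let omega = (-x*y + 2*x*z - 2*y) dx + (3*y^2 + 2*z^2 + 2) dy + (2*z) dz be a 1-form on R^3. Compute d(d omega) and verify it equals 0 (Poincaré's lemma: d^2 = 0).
d(d omega) = 0

Step 1: d omega = sum_{i<j} (∂f_j/∂x_i - ∂f_i/∂x_j) dx_i ∧ dx_j:
  coeff of dx ∧ dy: x + 2
  coeff of dx ∧ dz: -2*x
  coeff of dy ∧ dz: -4*z
Step 2: Apply d again to each 2-form coefficient. The only possible 3-form in R^3 is dx ∧ dy ∧ dz, with coefficient
  ∂(coeff of dy∧dz)/∂x - ∂(coeff of dx∧dz)/∂y + ∂(coeff of dx∧dy)/∂z
  = ∂/∂x (-4*z) - ∂/∂y (-2*x) + ∂/∂z (x + 2).
Each of these terms simplifies to sums of mixed partials that cancel in pairs. The result is 0 (by equality of mixed partials for smooth functions — Schwarz / Clairaut).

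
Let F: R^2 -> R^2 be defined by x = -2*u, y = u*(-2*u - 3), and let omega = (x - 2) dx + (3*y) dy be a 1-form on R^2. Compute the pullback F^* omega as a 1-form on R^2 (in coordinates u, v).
F^* omega = (24*u^3 + 54*u^2 + 31*u + 4) du

Using F^*(f dg) = (f ∘ F) d(g ∘ F), substitute each coordinate x_i by F_i(u, v) in f_i, and replace dx_i by d F_i = (∂F_i/∂u) du + (∂F_i/∂v) dv.
  For the x component: f_1(F) = -2*u - 2; d F_1 = (-2) du + (0) dv
  For the y component: f_2(F) = 3*u*(-2*u - 3); d F_2 = (-4*u - 3) du + (0) dv
Combining and collecting du, dv coefficients:
  coeff of du: 24*u^3 + 54*u^2 + 31*u + 4
  coeff of dv: 0
F^* omega = (24*u^3 + 54*u^2 + 31*u + 4) du.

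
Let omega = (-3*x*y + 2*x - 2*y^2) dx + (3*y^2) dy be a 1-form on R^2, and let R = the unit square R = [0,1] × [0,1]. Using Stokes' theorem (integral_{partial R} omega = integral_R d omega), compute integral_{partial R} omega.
integral_(partial R) omega = 7/2

Stokes: integral_partial_R omega = integral_R d omega with d omega = (∂Q/∂x - ∂P/∂y) dx ∧ dy.
  ∂Q/∂x = 0
  ∂P/∂y = -3*x - 4*y
  integrand = ∂Q/∂x - ∂P/∂y = 3*x + 4*y.
Integrating over R: integral_0^1 integral_0^1 (3*x + 4*y) dx dy = 7/2.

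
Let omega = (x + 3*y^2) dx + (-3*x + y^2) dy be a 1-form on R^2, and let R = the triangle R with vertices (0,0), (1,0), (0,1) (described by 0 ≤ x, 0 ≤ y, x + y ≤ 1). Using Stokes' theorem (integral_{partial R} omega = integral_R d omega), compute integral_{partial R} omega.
integral_(partial R) omega = -5/2

Stokes: integral_partial_R omega = integral_R d omega with d omega = (∂Q/∂x - ∂P/∂y) dx ∧ dy.
  ∂Q/∂x = -3
  ∂P/∂y = 6*y
  integrand = ∂Q/∂x - ∂P/∂y = -6*y - 3.
Integrating over R: integral_0^1 integral_0^{1-x} (-6*y - 3) dy dx = -5/2.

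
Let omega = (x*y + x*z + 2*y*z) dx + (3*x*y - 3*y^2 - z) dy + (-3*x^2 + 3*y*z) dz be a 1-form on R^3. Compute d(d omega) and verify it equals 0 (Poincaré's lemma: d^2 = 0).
d(d omega) = 0

Step 1: d omega = sum_{i<j} (∂f_j/∂x_i - ∂f_i/∂x_j) dx_i ∧ dx_j:
  coeff of dx ∧ dy: -x + 3*y - 2*z
  coeff of dx ∧ dz: -7*x - 2*y
  coeff of dy ∧ dz: 3*z + 1
Step 2: Apply d again to each 2-form coefficient. The only possible 3-form in R^3 is dx ∧ dy ∧ dz, with coefficient
  ∂(coeff of dy∧dz)/∂x - ∂(coeff of dx∧dz)/∂y + ∂(coeff of dx∧dy)/∂z
  = ∂/∂x (3*z + 1) - ∂/∂y (-7*x - 2*y) + ∂/∂z (-x + 3*y - 2*z).
Each of these terms simplifies to sums of mixed partials that cancel in pairs. The result is 0 (by equality of mixed partials for smooth functions — Schwarz / Clairaut).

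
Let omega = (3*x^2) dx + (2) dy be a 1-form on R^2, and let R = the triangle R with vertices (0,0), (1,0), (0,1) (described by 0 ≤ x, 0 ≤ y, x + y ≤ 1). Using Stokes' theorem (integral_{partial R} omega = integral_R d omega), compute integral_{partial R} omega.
integral_(partial R) omega = 0

Stokes: integral_partial_R omega = integral_R d omega with d omega = (∂Q/∂x - ∂P/∂y) dx ∧ dy.
  ∂Q/∂x = 0
  ∂P/∂y = 0
  integrand = ∂Q/∂x - ∂P/∂y = 0.
Integrating over R: integral_0^1 integral_0^{1-x} (0) dy dx = 0.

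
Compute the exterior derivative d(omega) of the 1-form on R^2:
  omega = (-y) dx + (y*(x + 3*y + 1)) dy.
d(omega) = (y + 1) dx ∧ dy

For a 1-form omega = sum_i f_i dx_i, the exterior derivative is
  d(omega) = sum_{i < j} (∂f_j/∂x_i - ∂f_i/∂x_j) dx_i ∧ dx_j.
  coefficient of dx ∧ dy: ∂f_2/∂x - ∂f_1/∂y = ∂(y*(x + 3*y + 1))/∂x - ∂(-y)/∂y = y + 1
Assembling: d(omega) = (y + 1) dx ∧ dy.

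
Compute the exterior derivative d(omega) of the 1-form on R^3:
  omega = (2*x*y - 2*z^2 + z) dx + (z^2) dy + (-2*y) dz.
d(omega) = (-2*x) dx ∧ dy + (4*z - 1) dx ∧ dz + (-2*z - 2) dy ∧ dz

For a 1-form omega = sum_i f_i dx_i, the exterior derivative is
  d(omega) = sum_{i < j} (∂f_j/∂x_i - ∂f_i/∂x_j) dx_i ∧ dx_j.
  coefficient of dx ∧ dy: ∂f_2/∂x - ∂f_1/∂y = ∂(z^2)/∂x - ∂(2*x*y - 2*z^2 + z)/∂y = -2*x
  coefficient of dx ∧ dz: ∂f_3/∂x - ∂f_1/∂z = ∂(-2*y)/∂x - ∂(2*x*y - 2*z^2 + z)/∂z = 4*z - 1
  coefficient of dy ∧ dz: ∂f_3/∂y - ∂f_2/∂z = ∂(-2*y)/∂y - ∂(z^2)/∂z = -2*z - 2
Assembling: d(omega) = (-2*x) dx ∧ dy + (4*z - 1) dx ∧ dz + (-2*z - 2) dy ∧ dz.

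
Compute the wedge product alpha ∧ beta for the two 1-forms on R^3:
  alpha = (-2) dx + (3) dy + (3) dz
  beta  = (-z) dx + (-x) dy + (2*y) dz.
alpha ∧ beta = (2*x + 3*z) dx ∧ dy + (-4*y + 3*z) dx ∧ dz + (3*x + 6*y) dy ∧ dz

Distribute the wedge, using dx_i ∧ dx_j = -dx_j ∧ dx_i and dx_i ∧ dx_i = 0. For each pair (i, j) with i < j, the coefficient of dx_i ∧ dx_j in alpha ∧ beta is (alpha_i * beta_j - alpha_j * beta_i). Collecting: alpha ∧ beta = (2*x + 3*z) dx ∧ dy + (-4*y + 3*z) dx ∧ dz + (3*x + 6*y) dy ∧ dz.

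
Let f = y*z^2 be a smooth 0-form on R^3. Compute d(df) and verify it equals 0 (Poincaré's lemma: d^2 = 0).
d(df) = 0

Step 1: df = sum_i (∂f/∂x_i) dx_i = (0) dx + (z^2) dy + (2*y*z) dz.
Step 2: Apply d again. Using the 1-form formula, the coefficient of dx ∧ dy in d(df) is ∂^2 f/∂x ∂y - ∂^2 f/∂y ∂x = (0) - (0) = 0 (equality of mixed partials for smooth f).
Similarly for dx ∧ dz and dy ∧ dz — all coefficients vanish. So d(df) = 0.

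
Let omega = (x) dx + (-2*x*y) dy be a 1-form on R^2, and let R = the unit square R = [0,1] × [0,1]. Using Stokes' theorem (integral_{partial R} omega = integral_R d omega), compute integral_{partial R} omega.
integral_(partial R) omega = -1

Stokes: integral_partial_R omega = integral_R d omega with d omega = (∂Q/∂x - ∂P/∂y) dx ∧ dy.
  ∂Q/∂x = -2*y
  ∂P/∂y = 0
  integrand = ∂Q/∂x - ∂P/∂y = -2*y.
Integrating over R: integral_0^1 integral_0^1 (-2*y) dx dy = -1.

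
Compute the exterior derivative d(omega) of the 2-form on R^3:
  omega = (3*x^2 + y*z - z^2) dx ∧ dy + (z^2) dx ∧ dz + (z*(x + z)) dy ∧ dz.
d(omega) = (y - z) dx ∧ dy ∧ dz

For a 2-form omega = sum_{i<j} g_{ij} dx_i ∧ dx_j, the exterior derivative is
  d(omega) = sum_{i<j} d(g_{ij}) ∧ dx_i ∧ dx_j = sum_{i<j, k} (∂g_{ij}/∂x_k) dx_k ∧ dx_i ∧ dx_j.
Expand each term, using dx_k ∧ dx_i ∧ dx_j = sgn(permutation) dx_{(a)} ∧ dx_{(b)} ∧ dx_{(c)} with (a < b < c) sorted:
  d(3*x^2 + y*z - z^2) includes (∂/∂z)(3*x^2 + y*z - z^2) dz = (y - 2*z) dz, which multiplied by dx ∧ dy gives (y - 2*z) dx ∧ dy ∧ dz
  d(z*(x + z)) includes (∂/∂x)(z*(x + z)) dx = (z) dx, which multiplied by dy ∧ dz gives (z) dx ∧ dy ∧ dz
Collecting like 3-forms: d(omega) = (y - z) dx ∧ dy ∧ dz.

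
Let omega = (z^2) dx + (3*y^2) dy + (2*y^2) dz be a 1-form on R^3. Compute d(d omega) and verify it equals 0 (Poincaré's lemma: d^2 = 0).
d(d omega) = 0

Step 1: d omega = sum_{i<j} (∂f_j/∂x_i - ∂f_i/∂x_j) dx_i ∧ dx_j:
  coeff of dx ∧ dy: 0
  coeff of dx ∧ dz: -2*z
  coeff of dy ∧ dz: 4*y
Step 2: Apply d again to each 2-form coefficient. The only possible 3-form in R^3 is dx ∧ dy ∧ dz, with coefficient
  ∂(coeff of dy∧dz)/∂x - ∂(coeff of dx∧dz)/∂y + ∂(coeff of dx∧dy)/∂z
  = ∂/∂x (4*y) - ∂/∂y (-2*z) + ∂/∂z (0).
Each of these terms simplifies to sums of mixed partials that cancel in pairs. The result is 0 (by equality of mixed partials for smooth functions — Schwarz / Clairaut).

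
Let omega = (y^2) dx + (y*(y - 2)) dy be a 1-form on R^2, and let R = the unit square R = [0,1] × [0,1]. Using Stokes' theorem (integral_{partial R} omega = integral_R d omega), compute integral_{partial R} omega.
integral_(partial R) omega = -1

Stokes: integral_partial_R omega = integral_R d omega with d omega = (∂Q/∂x - ∂P/∂y) dx ∧ dy.
  ∂Q/∂x = 0
  ∂P/∂y = 2*y
  integrand = ∂Q/∂x - ∂P/∂y = -2*y.
Integrating over R: integral_0^1 integral_0^1 (-2*y) dx dy = -1.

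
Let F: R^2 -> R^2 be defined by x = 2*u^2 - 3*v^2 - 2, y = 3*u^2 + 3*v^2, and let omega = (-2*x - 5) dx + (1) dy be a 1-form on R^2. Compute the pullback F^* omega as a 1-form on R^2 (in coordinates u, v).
F^* omega = (2*u*(-8*u^2 + 12*v^2 + 1)) du + (12*v*(2*u^2 - 3*v^2 + 1)) dv

Using F^*(f dg) = (f ∘ F) d(g ∘ F), substitute each coordinate x_i by F_i(u, v) in f_i, and replace dx_i by d F_i = (∂F_i/∂u) du + (∂F_i/∂v) dv.
  For the x component: f_1(F) = -4*u^2 + 6*v^2 - 1; d F_1 = (4*u) du + (-6*v) dv
  For the y component: f_2(F) = 1; d F_2 = (6*u) du + (6*v) dv
Combining and collecting du, dv coefficients:
  coeff of du: 2*u*(-8*u^2 + 12*v^2 + 1)
  coeff of dv: 12*v*(2*u^2 - 3*v^2 + 1)
F^* omega = (2*u*(-8*u^2 + 12*v^2 + 1)) du + (12*v*(2*u^2 - 3*v^2 + 1)) dv.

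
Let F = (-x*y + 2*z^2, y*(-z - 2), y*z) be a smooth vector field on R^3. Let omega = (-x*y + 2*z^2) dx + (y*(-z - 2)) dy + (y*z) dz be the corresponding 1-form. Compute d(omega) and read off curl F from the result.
d(omega) = (y + z) dy ∧ dz + (4*z) dz ∧ dx + (x) dx ∧ dy; curl F = (y + z, 4*z, x)

d omega = sum_{i<j} (∂f_j/∂x_i - ∂f_i/∂x_j) dx_i ∧ dx_j. Under the identification (dy ∧ dz, dz ∧ dx, dx ∧ dy) ↔ (e_x, e_y, e_z), the coefficients are exactly the components of curl F. Compute:
  ∂R/∂y - ∂Q/∂z = (z) - (-y) = y + z
  ∂P/∂z - ∂R/∂x = (4*z) - (0) = 4*z
  ∂Q/∂x - ∂P/∂y = (0) - (-x) = x.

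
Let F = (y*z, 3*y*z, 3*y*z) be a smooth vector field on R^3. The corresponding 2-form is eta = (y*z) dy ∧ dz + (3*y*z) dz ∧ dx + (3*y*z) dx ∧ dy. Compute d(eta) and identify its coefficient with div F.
d(eta) = (3*y + 3*z) dx ∧ dy ∧ dz; div F = 3*y + 3*z

For a 2-form in R^3 of the form above, applying d gives a 3-form with coefficient ∂P/∂x + ∂Q/∂y + ∂R/∂z:
  ∂P/∂x = 0
  ∂Q/∂y = 3*z
  ∂R/∂z = 3*y
Sum = 3*y + 3*z, which is exactly div F.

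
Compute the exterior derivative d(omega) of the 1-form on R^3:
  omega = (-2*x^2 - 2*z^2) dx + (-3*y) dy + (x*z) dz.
d(omega) = (5*z) dx ∧ dz

For a 1-form omega = sum_i f_i dx_i, the exterior derivative is
  d(omega) = sum_{i < j} (∂f_j/∂x_i - ∂f_i/∂x_j) dx_i ∧ dx_j.
  coefficient of dx ∧ dz: ∂f_3/∂x - ∂f_1/∂z = ∂(x*z)/∂x - ∂(-2*x^2 - 2*z^2)/∂z = 5*z
Assembling: d(omega) = (5*z) dx ∧ dz.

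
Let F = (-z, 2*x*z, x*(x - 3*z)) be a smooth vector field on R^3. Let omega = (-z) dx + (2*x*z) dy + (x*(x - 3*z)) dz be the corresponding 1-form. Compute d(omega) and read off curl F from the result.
d(omega) = (-2*x) dy ∧ dz + (-2*x + 3*z - 1) dz ∧ dx + (2*z) dx ∧ dy; curl F = (-2*x, -2*x + 3*z - 1, 2*z)

d omega = sum_{i<j} (∂f_j/∂x_i - ∂f_i/∂x_j) dx_i ∧ dx_j. Under the identification (dy ∧ dz, dz ∧ dx, dx ∧ dy) ↔ (e_x, e_y, e_z), the coefficients are exactly the components of curl F. Compute:
  ∂R/∂y - ∂Q/∂z = (0) - (2*x) = -2*x
  ∂P/∂z - ∂R/∂x = (-1) - (2*x - 3*z) = -2*x + 3*z - 1
  ∂Q/∂x - ∂P/∂y = (2*z) - (0) = 2*z.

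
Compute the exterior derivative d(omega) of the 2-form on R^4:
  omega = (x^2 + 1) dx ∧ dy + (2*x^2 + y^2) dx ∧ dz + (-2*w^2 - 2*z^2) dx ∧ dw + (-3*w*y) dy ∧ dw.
d(omega) = (-2*y) dx ∧ dy ∧ dz + (4*z) dx ∧ dz ∧ dw

For a 2-form omega = sum_{i<j} g_{ij} dx_i ∧ dx_j, the exterior derivative is
  d(omega) = sum_{i<j} d(g_{ij}) ∧ dx_i ∧ dx_j = sum_{i<j, k} (∂g_{ij}/∂x_k) dx_k ∧ dx_i ∧ dx_j.
Expand each term, using dx_k ∧ dx_i ∧ dx_j = sgn(permutation) dx_{(a)} ∧ dx_{(b)} ∧ dx_{(c)} with (a < b < c) sorted:
  d(2*x^2 + y^2) includes (∂/∂y)(2*x^2 + y^2) dy = (2*y) dy, which multiplied by dx ∧ dz gives (-2*y) dx ∧ dy ∧ dz
  d(-2*w^2 - 2*z^2) includes (∂/∂z)(-2*w^2 - 2*z^2) dz = (-4*z) dz, which multiplied by dx ∧ dw gives (4*z) dx ∧ dz ∧ dw
Collecting like 3-forms: d(omega) = (-2*y) dx ∧ dy ∧ dz + (4*z) dx ∧ dz ∧ dw.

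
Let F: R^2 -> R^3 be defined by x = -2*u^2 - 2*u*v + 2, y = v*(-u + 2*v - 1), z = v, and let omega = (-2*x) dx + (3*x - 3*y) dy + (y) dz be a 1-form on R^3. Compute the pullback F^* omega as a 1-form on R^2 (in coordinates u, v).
F^* omega = (-16*u^3 - 18*u^2*v - 5*u*v^2 + 16*u + 6*v^3 - 3*v^2 + 2*v) du + (-2*u^3 - 29*u^2*v + 6*u^2 - 6*u*v^2 - u*v + 2*u - 24*v^3 + 20*v^2 + 20*v - 6) dv

Using F^*(f dg) = (f ∘ F) d(g ∘ F), substitute each coordinate x_i by F_i(u, v) in f_i, and replace dx_i by d F_i = (∂F_i/∂u) du + (∂F_i/∂v) dv.
  For the x component: f_1(F) = 4*u^2 + 4*u*v - 4; d F_1 = (-4*u - 2*v) du + (-2*u) dv
  For the y component: f_2(F) = -6*u^2 - 3*u*v - 6*v^2 + 3*v + 6; d F_2 = (-v) du + (-u + 4*v - 1) dv
  For the z component: f_3(F) = v*(-u + 2*v - 1); d F_3 = (0) du + (1) dv
Combining and collecting du, dv coefficients:
  coeff of du: -16*u^3 - 18*u^2*v - 5*u*v^2 + 16*u + 6*v^3 - 3*v^2 + 2*v
  coeff of dv: -2*u^3 - 29*u^2*v + 6*u^2 - 6*u*v^2 - u*v + 2*u - 24*v^3 + 20*v^2 + 20*v - 6
F^* omega = (-16*u^3 - 18*u^2*v - 5*u*v^2 + 16*u + 6*v^3 - 3*v^2 + 2*v) du + (-2*u^3 - 29*u^2*v + 6*u^2 - 6*u*v^2 - u*v + 2*u - 24*v^3 + 20*v^2 + 20*v - 6) dv.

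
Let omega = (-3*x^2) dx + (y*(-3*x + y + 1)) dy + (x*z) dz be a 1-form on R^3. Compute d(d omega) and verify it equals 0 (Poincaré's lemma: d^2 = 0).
d(d omega) = 0

Step 1: d omega = sum_{i<j} (∂f_j/∂x_i - ∂f_i/∂x_j) dx_i ∧ dx_j:
  coeff of dx ∧ dy: -3*y
  coeff of dx ∧ dz: z
  coeff of dy ∧ dz: 0
Step 2: Apply d again to each 2-form coefficient. The only possible 3-form in R^3 is dx ∧ dy ∧ dz, with coefficient
  ∂(coeff of dy∧dz)/∂x - ∂(coeff of dx∧dz)/∂y + ∂(coeff of dx∧dy)/∂z
  = ∂/∂x (0) - ∂/∂y (z) + ∂/∂z (-3*y).
Each of these terms simplifies to sums of mixed partials that cancel in pairs. The result is 0 (by equality of mixed partials for smooth functions — Schwarz / Clairaut).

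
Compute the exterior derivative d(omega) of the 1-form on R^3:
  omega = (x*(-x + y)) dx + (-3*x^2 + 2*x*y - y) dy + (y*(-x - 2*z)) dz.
d(omega) = (-7*x + 2*y) dx ∧ dy + (-y) dx ∧ dz + (-x - 2*z) dy ∧ dz

For a 1-form omega = sum_i f_i dx_i, the exterior derivative is
  d(omega) = sum_{i < j} (∂f_j/∂x_i - ∂f_i/∂x_j) dx_i ∧ dx_j.
  coefficient of dx ∧ dy: ∂f_2/∂x - ∂f_1/∂y = ∂(-3*x^2 + 2*x*y - y)/∂x - ∂(x*(-x + y))/∂y = -7*x + 2*y
  coefficient of dx ∧ dz: ∂f_3/∂x - ∂f_1/∂z = ∂(y*(-x - 2*z))/∂x - ∂(x*(-x + y))/∂z = -y
  coefficient of dy ∧ dz: ∂f_3/∂y - ∂f_2/∂z = ∂(y*(-x - 2*z))/∂y - ∂(-3*x^2 + 2*x*y - y)/∂z = -x - 2*z
Assembling: d(omega) = (-7*x + 2*y) dx ∧ dy + (-y) dx ∧ dz + (-x - 2*z) dy ∧ dz.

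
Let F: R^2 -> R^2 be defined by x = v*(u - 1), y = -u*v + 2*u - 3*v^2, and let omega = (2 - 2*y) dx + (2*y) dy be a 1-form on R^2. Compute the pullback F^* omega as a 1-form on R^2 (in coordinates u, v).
F^* omega = (4*u*v^2 - 12*u*v + 8*u + 12*v^3 - 12*v^2 + 2*v) du + (4*u^2*v - 8*u^2 + 24*u*v^2 - 26*u*v + 6*u + 36*v^3 - 6*v^2 - 2) dv

Using F^*(f dg) = (f ∘ F) d(g ∘ F), substitute each coordinate x_i by F_i(u, v) in f_i, and replace dx_i by d F_i = (∂F_i/∂u) du + (∂F_i/∂v) dv.
  For the x component: f_1(F) = 2*u*v - 4*u + 6*v^2 + 2; d F_1 = (v) du + (u - 1) dv
  For the y component: f_2(F) = -2*u*v + 4*u - 6*v^2; d F_2 = (2 - v) du + (-u - 6*v) dv
Combining and collecting du, dv coefficients:
  coeff of du: 4*u*v^2 - 12*u*v + 8*u + 12*v^3 - 12*v^2 + 2*v
  coeff of dv: 4*u^2*v - 8*u^2 + 24*u*v^2 - 26*u*v + 6*u + 36*v^3 - 6*v^2 - 2
F^* omega = (4*u*v^2 - 12*u*v + 8*u + 12*v^3 - 12*v^2 + 2*v) du + (4*u^2*v - 8*u^2 + 24*u*v^2 - 26*u*v + 6*u + 36*v^3 - 6*v^2 - 2) dv.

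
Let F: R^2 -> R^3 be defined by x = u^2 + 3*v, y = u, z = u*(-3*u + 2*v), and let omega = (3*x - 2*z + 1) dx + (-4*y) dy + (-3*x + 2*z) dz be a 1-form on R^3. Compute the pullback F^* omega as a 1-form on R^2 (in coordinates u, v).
F^* omega = (72*u^3 - 50*u^2*v + 8*u*v^2 + 72*u*v - 2*u - 18*v^2) du + (-18*u^3 + 8*u^2*v + 27*u^2 - 30*u*v + 27*v + 3) dv

Using F^*(f dg) = (f ∘ F) d(g ∘ F), substitute each coordinate x_i by F_i(u, v) in f_i, and replace dx_i by d F_i = (∂F_i/∂u) du + (∂F_i/∂v) dv.
  For the x component: f_1(F) = 9*u^2 - 4*u*v + 9*v + 1; d F_1 = (2*u) du + (3) dv
  For the y component: f_2(F) = -4*u; d F_2 = (1) du + (0) dv
  For the z component: f_3(F) = -9*u^2 + 4*u*v - 9*v; d F_3 = (-6*u + 2*v) du + (2*u) dv
Combining and collecting du, dv coefficients:
  coeff of du: 72*u^3 - 50*u^2*v + 8*u*v^2 + 72*u*v - 2*u - 18*v^2
  coeff of dv: -18*u^3 + 8*u^2*v + 27*u^2 - 30*u*v + 27*v + 3
F^* omega = (72*u^3 - 50*u^2*v + 8*u*v^2 + 72*u*v - 2*u - 18*v^2) du + (-18*u^3 + 8*u^2*v + 27*u^2 - 30*u*v + 27*v + 3) dv.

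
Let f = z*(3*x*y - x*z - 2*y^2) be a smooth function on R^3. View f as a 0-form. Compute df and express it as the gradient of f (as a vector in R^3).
df = (z*(3*y - z)) dx + (z*(3*x - 4*y)) dy + (3*x*y - 2*x*z - 2*y^2) dz; grad f = (z*(3*y - z), z*(3*x - 4*y), 3*x*y - 2*x*z - 2*y^2)

For a 0-form f, d f = (∂f/∂x) dx + (∂f/∂y) dy + (∂f/∂z) dz. The components of the vector representation are exactly the entries of grad f in Cartesian coordinates:
  ∂f/∂x = z*(3*y - z)
  ∂f/∂y = z*(3*x - 4*y)
  ∂f/∂z = 3*x*y - 2*x*z - 2*y^2.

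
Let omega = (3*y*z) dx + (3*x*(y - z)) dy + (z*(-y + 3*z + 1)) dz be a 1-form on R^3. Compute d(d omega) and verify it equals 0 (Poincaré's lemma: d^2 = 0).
d(d omega) = 0

Step 1: d omega = sum_{i<j} (∂f_j/∂x_i - ∂f_i/∂x_j) dx_i ∧ dx_j:
  coeff of dx ∧ dy: 3*y - 6*z
  coeff of dx ∧ dz: -3*y
  coeff of dy ∧ dz: 3*x - z
Step 2: Apply d again to each 2-form coefficient. The only possible 3-form in R^3 is dx ∧ dy ∧ dz, with coefficient
  ∂(coeff of dy∧dz)/∂x - ∂(coeff of dx∧dz)/∂y + ∂(coeff of dx∧dy)/∂z
  = ∂/∂x (3*x - z) - ∂/∂y (-3*y) + ∂/∂z (3*y - 6*z).
Each of these terms simplifies to sums of mixed partials that cancel in pairs. The result is 0 (by equality of mixed partials for smooth functions — Schwarz / Clairaut).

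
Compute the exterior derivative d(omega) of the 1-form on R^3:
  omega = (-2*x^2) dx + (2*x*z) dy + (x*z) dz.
d(omega) = (2*z) dx ∧ dy + (z) dx ∧ dz + (-2*x) dy ∧ dz

For a 1-form omega = sum_i f_i dx_i, the exterior derivative is
  d(omega) = sum_{i < j} (∂f_j/∂x_i - ∂f_i/∂x_j) dx_i ∧ dx_j.
  coefficient of dx ∧ dy: ∂f_2/∂x - ∂f_1/∂y = ∂(2*x*z)/∂x - ∂(-2*x^2)/∂y = 2*z
  coefficient of dx ∧ dz: ∂f_3/∂x - ∂f_1/∂z = ∂(x*z)/∂x - ∂(-2*x^2)/∂z = z
  coefficient of dy ∧ dz: ∂f_3/∂y - ∂f_2/∂z = ∂(x*z)/∂y - ∂(2*x*z)/∂z = -2*x
Assembling: d(omega) = (2*z) dx ∧ dy + (z) dx ∧ dz + (-2*x) dy ∧ dz.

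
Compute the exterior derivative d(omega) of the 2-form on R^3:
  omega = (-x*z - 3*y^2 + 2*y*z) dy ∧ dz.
d(omega) = (-z) dx ∧ dy ∧ dz

For a 2-form omega = sum_{i<j} g_{ij} dx_i ∧ dx_j, the exterior derivative is
  d(omega) = sum_{i<j} d(g_{ij}) ∧ dx_i ∧ dx_j = sum_{i<j, k} (∂g_{ij}/∂x_k) dx_k ∧ dx_i ∧ dx_j.
Expand each term, using dx_k ∧ dx_i ∧ dx_j = sgn(permutation) dx_{(a)} ∧ dx_{(b)} ∧ dx_{(c)} with (a < b < c) sorted:
  d(-x*z - 3*y^2 + 2*y*z) includes (∂/∂x)(-x*z - 3*y^2 + 2*y*z) dx = (-z) dx, which multiplied by dy ∧ dz gives (-z) dx ∧ dy ∧ dz
Collecting like 3-forms: d(omega) = (-z) dx ∧ dy ∧ dz.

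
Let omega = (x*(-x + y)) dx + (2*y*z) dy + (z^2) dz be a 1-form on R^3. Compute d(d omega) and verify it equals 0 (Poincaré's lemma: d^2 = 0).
d(d omega) = 0

Step 1: d omega = sum_{i<j} (∂f_j/∂x_i - ∂f_i/∂x_j) dx_i ∧ dx_j:
  coeff of dx ∧ dy: -x
  coeff of dx ∧ dz: 0
  coeff of dy ∧ dz: -2*y
Step 2: Apply d again to each 2-form coefficient. The only possible 3-form in R^3 is dx ∧ dy ∧ dz, with coefficient
  ∂(coeff of dy∧dz)/∂x - ∂(coeff of dx∧dz)/∂y + ∂(coeff of dx∧dy)/∂z
  = ∂/∂x (-2*y) - ∂/∂y (0) + ∂/∂z (-x).
Each of these terms simplifies to sums of mixed partials that cancel in pairs. The result is 0 (by equality of mixed partials for smooth functions — Schwarz / Clairaut).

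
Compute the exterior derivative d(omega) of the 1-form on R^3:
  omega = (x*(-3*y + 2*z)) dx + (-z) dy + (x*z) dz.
d(omega) = (3*x) dx ∧ dy + (-2*x + z) dx ∧ dz + (1) dy ∧ dz

For a 1-form omega = sum_i f_i dx_i, the exterior derivative is
  d(omega) = sum_{i < j} (∂f_j/∂x_i - ∂f_i/∂x_j) dx_i ∧ dx_j.
  coefficient of dx ∧ dy: ∂f_2/∂x - ∂f_1/∂y = ∂(-z)/∂x - ∂(x*(-3*y + 2*z))/∂y = 3*x
  coefficient of dx ∧ dz: ∂f_3/∂x - ∂f_1/∂z = ∂(x*z)/∂x - ∂(x*(-3*y + 2*z))/∂z = -2*x + z
  coefficient of dy ∧ dz: ∂f_3/∂y - ∂f_2/∂z = ∂(x*z)/∂y - ∂(-z)/∂z = 1
Assembling: d(omega) = (3*x) dx ∧ dy + (-2*x + z) dx ∧ dz + (1) dy ∧ dz.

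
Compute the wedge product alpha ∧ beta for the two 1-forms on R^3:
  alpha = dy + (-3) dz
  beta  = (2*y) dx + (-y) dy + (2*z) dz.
alpha ∧ beta = (-2*y) dx ∧ dy + (-3*y + 2*z) dy ∧ dz + (6*y) dx ∧ dz

Distribute the wedge, using dx_i ∧ dx_j = -dx_j ∧ dx_i and dx_i ∧ dx_i = 0. For each pair (i, j) with i < j, the coefficient of dx_i ∧ dx_j in alpha ∧ beta is (alpha_i * beta_j - alpha_j * beta_i). Collecting: alpha ∧ beta = (-2*y) dx ∧ dy + (-3*y + 2*z) dy ∧ dz + (6*y) dx ∧ dz.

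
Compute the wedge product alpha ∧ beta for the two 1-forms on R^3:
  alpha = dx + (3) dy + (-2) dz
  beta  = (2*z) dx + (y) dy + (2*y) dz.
alpha ∧ beta = (y - 6*z) dx ∧ dy + (2*y + 4*z) dx ∧ dz + (8*y) dy ∧ dz

Distribute the wedge, using dx_i ∧ dx_j = -dx_j ∧ dx_i and dx_i ∧ dx_i = 0. For each pair (i, j) with i < j, the coefficient of dx_i ∧ dx_j in alpha ∧ beta is (alpha_i * beta_j - alpha_j * beta_i). Collecting: alpha ∧ beta = (y - 6*z) dx ∧ dy + (2*y + 4*z) dx ∧ dz + (8*y) dy ∧ dz.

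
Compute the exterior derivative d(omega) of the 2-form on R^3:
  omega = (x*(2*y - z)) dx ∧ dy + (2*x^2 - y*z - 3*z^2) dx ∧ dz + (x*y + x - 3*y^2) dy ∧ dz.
d(omega) = (-x + y + z + 1) dx ∧ dy ∧ dz

For a 2-form omega = sum_{i<j} g_{ij} dx_i ∧ dx_j, the exterior derivative is
  d(omega) = sum_{i<j} d(g_{ij}) ∧ dx_i ∧ dx_j = sum_{i<j, k} (∂g_{ij}/∂x_k) dx_k ∧ dx_i ∧ dx_j.
Expand each term, using dx_k ∧ dx_i ∧ dx_j = sgn(permutation) dx_{(a)} ∧ dx_{(b)} ∧ dx_{(c)} with (a < b < c) sorted:
  d(x*(2*y - z)) includes (∂/∂z)(x*(2*y - z)) dz = (-x) dz, which multiplied by dx ∧ dy gives (-x) dx ∧ dy ∧ dz
  d(2*x^2 - y*z - 3*z^2) includes (∂/∂y)(2*x^2 - y*z - 3*z^2) dy = (-z) dy, which multiplied by dx ∧ dz gives (z) dx ∧ dy ∧ dz
  d(x*y + x - 3*y^2) includes (∂/∂x)(x*y + x - 3*y^2) dx = (y + 1) dx, which multiplied by dy ∧ dz gives (y + 1) dx ∧ dy ∧ dz
Collecting like 3-forms: d(omega) = (-x + y + z + 1) dx ∧ dy ∧ dz.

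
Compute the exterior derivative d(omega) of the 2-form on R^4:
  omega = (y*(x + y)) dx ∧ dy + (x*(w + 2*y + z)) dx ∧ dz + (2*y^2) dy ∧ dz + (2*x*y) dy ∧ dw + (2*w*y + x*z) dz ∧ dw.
d(omega) = (-2*x) dx ∧ dy ∧ dz + (x + z) dx ∧ dz ∧ dw + (2*y) dx ∧ dy ∧ dw + (2*w) dy ∧ dz ∧ dw

For a 2-form omega = sum_{i<j} g_{ij} dx_i ∧ dx_j, the exterior derivative is
  d(omega) = sum_{i<j} d(g_{ij}) ∧ dx_i ∧ dx_j = sum_{i<j, k} (∂g_{ij}/∂x_k) dx_k ∧ dx_i ∧ dx_j.
Expand each term, using dx_k ∧ dx_i ∧ dx_j = sgn(permutation) dx_{(a)} ∧ dx_{(b)} ∧ dx_{(c)} with (a < b < c) sorted:
  d(x*(w + 2*y + z)) includes (∂/∂y)(x*(w + 2*y + z)) dy = (2*x) dy, which multiplied by dx ∧ dz gives (-2*x) dx ∧ dy ∧ dz
  d(x*(w + 2*y + z)) includes (∂/∂w)(x*(w + 2*y + z)) dw = (x) dw, which multiplied by dx ∧ dz gives (x) dx ∧ dz ∧ dw
  d(2*x*y) includes (∂/∂x)(2*x*y) dx = (2*y) dx, which multiplied by dy ∧ dw gives (2*y) dx ∧ dy ∧ dw
  d(2*w*y + x*z) includes (∂/∂x)(2*w*y + x*z) dx = (z) dx, which multiplied by dz ∧ dw gives (z) dx ∧ dz ∧ dw
  d(2*w*y + x*z) includes (∂/∂y)(2*w*y + x*z) dy = (2*w) dy, which multiplied by dz ∧ dw gives (2*w) dy ∧ dz ∧ dw
Collecting like 3-forms: d(omega) = (-2*x) dx ∧ dy ∧ dz + (x + z) dx ∧ dz ∧ dw + (2*y) dx ∧ dy ∧ dw + (2*w) dy ∧ dz ∧ dw.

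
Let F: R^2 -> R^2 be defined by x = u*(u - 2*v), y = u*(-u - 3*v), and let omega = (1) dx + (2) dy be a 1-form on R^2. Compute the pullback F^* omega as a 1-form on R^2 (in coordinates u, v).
F^* omega = (-2*u - 8*v) du + (-8*u) dv

Using F^*(f dg) = (f ∘ F) d(g ∘ F), substitute each coordinate x_i by F_i(u, v) in f_i, and replace dx_i by d F_i = (∂F_i/∂u) du + (∂F_i/∂v) dv.
  For the x component: f_1(F) = 1; d F_1 = (2*u - 2*v) du + (-2*u) dv
  For the y component: f_2(F) = 2; d F_2 = (-2*u - 3*v) du + (-3*u) dv
Combining and collecting du, dv coefficients:
  coeff of du: -2*u - 8*v
  coeff of dv: -8*u
F^* omega = (-2*u - 8*v) du + (-8*u) dv.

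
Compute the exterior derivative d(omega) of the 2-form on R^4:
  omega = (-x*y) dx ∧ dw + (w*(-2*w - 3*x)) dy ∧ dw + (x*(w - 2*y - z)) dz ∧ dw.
d(omega) = (-3*w + x) dx ∧ dy ∧ dw + (w - 2*y - z) dx ∧ dz ∧ dw + (-2*x) dy ∧ dz ∧ dw

For a 2-form omega = sum_{i<j} g_{ij} dx_i ∧ dx_j, the exterior derivative is
  d(omega) = sum_{i<j} d(g_{ij}) ∧ dx_i ∧ dx_j = sum_{i<j, k} (∂g_{ij}/∂x_k) dx_k ∧ dx_i ∧ dx_j.
Expand each term, using dx_k ∧ dx_i ∧ dx_j = sgn(permutation) dx_{(a)} ∧ dx_{(b)} ∧ dx_{(c)} with (a < b < c) sorted:
  d(-x*y) includes (∂/∂y)(-x*y) dy = (-x) dy, which multiplied by dx ∧ dw gives (x) dx ∧ dy ∧ dw
  d(w*(-2*w - 3*x)) includes (∂/∂x)(w*(-2*w - 3*x)) dx = (-3*w) dx, which multiplied by dy ∧ dw gives (-3*w) dx ∧ dy ∧ dw
  d(x*(w - 2*y - z)) includes (∂/∂x)(x*(w - 2*y - z)) dx = (w - 2*y - z) dx, which multiplied by dz ∧ dw gives (w - 2*y - z) dx ∧ dz ∧ dw
  d(x*(w - 2*y - z)) includes (∂/∂y)(x*(w - 2*y - z)) dy = (-2*x) dy, which multiplied by dz ∧ dw gives (-2*x) dy ∧ dz ∧ dw
Collecting like 3-forms: d(omega) = (-3*w + x) dx ∧ dy ∧ dw + (w - 2*y - z) dx ∧ dz ∧ dw + (-2*x) dy ∧ dz ∧ dw.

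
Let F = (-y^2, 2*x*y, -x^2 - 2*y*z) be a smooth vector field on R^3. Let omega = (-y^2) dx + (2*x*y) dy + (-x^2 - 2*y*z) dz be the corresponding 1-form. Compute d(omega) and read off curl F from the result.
d(omega) = (-2*z) dy ∧ dz + (2*x) dz ∧ dx + (4*y) dx ∧ dy; curl F = (-2*z, 2*x, 4*y)

d omega = sum_{i<j} (∂f_j/∂x_i - ∂f_i/∂x_j) dx_i ∧ dx_j. Under the identification (dy ∧ dz, dz ∧ dx, dx ∧ dy) ↔ (e_x, e_y, e_z), the coefficients are exactly the components of curl F. Compute:
  ∂R/∂y - ∂Q/∂z = (-2*z) - (0) = -2*z
  ∂P/∂z - ∂R/∂x = (0) - (-2*x) = 2*x
  ∂Q/∂x - ∂P/∂y = (2*y) - (-2*y) = 4*y.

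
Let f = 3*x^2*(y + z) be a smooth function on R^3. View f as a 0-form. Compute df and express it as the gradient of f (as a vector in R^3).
df = (6*x*(y + z)) dx + (3*x^2) dy + (3*x^2) dz; grad f = (6*x*(y + z), 3*x^2, 3*x^2)

For a 0-form f, d f = (∂f/∂x) dx + (∂f/∂y) dy + (∂f/∂z) dz. The components of the vector representation are exactly the entries of grad f in Cartesian coordinates:
  ∂f/∂x = 6*x*(y + z)
  ∂f/∂y = 3*x^2
  ∂f/∂z = 3*x^2.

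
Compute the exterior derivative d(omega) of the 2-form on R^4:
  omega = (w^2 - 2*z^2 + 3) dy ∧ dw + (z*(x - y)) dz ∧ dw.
d(omega) = (3*z) dy ∧ dz ∧ dw + (z) dx ∧ dz ∧ dw

For a 2-form omega = sum_{i<j} g_{ij} dx_i ∧ dx_j, the exterior derivative is
  d(omega) = sum_{i<j} d(g_{ij}) ∧ dx_i ∧ dx_j = sum_{i<j, k} (∂g_{ij}/∂x_k) dx_k ∧ dx_i ∧ dx_j.
Expand each term, using dx_k ∧ dx_i ∧ dx_j = sgn(permutation) dx_{(a)} ∧ dx_{(b)} ∧ dx_{(c)} with (a < b < c) sorted:
  d(w^2 - 2*z^2 + 3) includes (∂/∂z)(w^2 - 2*z^2 + 3) dz = (-4*z) dz, which multiplied by dy ∧ dw gives (4*z) dy ∧ dz ∧ dw
  d(z*(x - y)) includes (∂/∂x)(z*(x - y)) dx = (z) dx, which multiplied by dz ∧ dw gives (z) dx ∧ dz ∧ dw
  d(z*(x - y)) includes (∂/∂y)(z*(x - y)) dy = (-z) dy, which multiplied by dz ∧ dw gives (-z) dy ∧ dz ∧ dw
Collecting like 3-forms: d(omega) = (3*z) dy ∧ dz ∧ dw + (z) dx ∧ dz ∧ dw.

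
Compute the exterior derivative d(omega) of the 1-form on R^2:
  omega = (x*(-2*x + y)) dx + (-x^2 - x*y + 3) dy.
d(omega) = (-3*x - y) dx ∧ dy

For a 1-form omega = sum_i f_i dx_i, the exterior derivative is
  d(omega) = sum_{i < j} (∂f_j/∂x_i - ∂f_i/∂x_j) dx_i ∧ dx_j.
  coefficient of dx ∧ dy: ∂f_2/∂x - ∂f_1/∂y = ∂(-x^2 - x*y + 3)/∂x - ∂(x*(-2*x + y))/∂y = -3*x - y
Assembling: d(omega) = (-3*x - y) dx ∧ dy.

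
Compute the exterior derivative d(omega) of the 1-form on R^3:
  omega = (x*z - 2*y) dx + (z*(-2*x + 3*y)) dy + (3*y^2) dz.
d(omega) = (2 - 2*z) dx ∧ dy + (-x) dx ∧ dz + (2*x + 3*y) dy ∧ dz

For a 1-form omega = sum_i f_i dx_i, the exterior derivative is
  d(omega) = sum_{i < j} (∂f_j/∂x_i - ∂f_i/∂x_j) dx_i ∧ dx_j.
  coefficient of dx ∧ dy: ∂f_2/∂x - ∂f_1/∂y = ∂(z*(-2*x + 3*y))/∂x - ∂(x*z - 2*y)/∂y = 2 - 2*z
  coefficient of dx ∧ dz: ∂f_3/∂x - ∂f_1/∂z = ∂(3*y^2)/∂x - ∂(x*z - 2*y)/∂z = -x
  coefficient of dy ∧ dz: ∂f_3/∂y - ∂f_2/∂z = ∂(3*y^2)/∂y - ∂(z*(-2*x + 3*y))/∂z = 2*x + 3*y
Assembling: d(omega) = (2 - 2*z) dx ∧ dy + (-x) dx ∧ dz + (2*x + 3*y) dy ∧ dz.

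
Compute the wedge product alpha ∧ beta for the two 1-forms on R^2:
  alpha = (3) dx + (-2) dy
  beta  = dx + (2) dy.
alpha ∧ beta = (8) dx ∧ dy

Distribute the wedge, using dx_i ∧ dx_j = -dx_j ∧ dx_i and dx_i ∧ dx_i = 0. For each pair (i, j) with i < j, the coefficient of dx_i ∧ dx_j in alpha ∧ beta is (alpha_i * beta_j - alpha_j * beta_i). Collecting: alpha ∧ beta = (8) dx ∧ dy.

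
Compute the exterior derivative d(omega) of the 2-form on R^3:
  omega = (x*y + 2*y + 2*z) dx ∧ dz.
d(omega) = (-x - 2) dx ∧ dy ∧ dz

For a 2-form omega = sum_{i<j} g_{ij} dx_i ∧ dx_j, the exterior derivative is
  d(omega) = sum_{i<j} d(g_{ij}) ∧ dx_i ∧ dx_j = sum_{i<j, k} (∂g_{ij}/∂x_k) dx_k ∧ dx_i ∧ dx_j.
Expand each term, using dx_k ∧ dx_i ∧ dx_j = sgn(permutation) dx_{(a)} ∧ dx_{(b)} ∧ dx_{(c)} with (a < b < c) sorted:
  d(x*y + 2*y + 2*z) includes (∂/∂y)(x*y + 2*y + 2*z) dy = (x + 2) dy, which multiplied by dx ∧ dz gives (-x - 2) dx ∧ dy ∧ dz
Collecting like 3-forms: d(omega) = (-x - 2) dx ∧ dy ∧ dz.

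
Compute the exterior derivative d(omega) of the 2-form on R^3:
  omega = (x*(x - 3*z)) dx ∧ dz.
d(omega) = 0

For a 2-form omega = sum_{i<j} g_{ij} dx_i ∧ dx_j, the exterior derivative is
  d(omega) = sum_{i<j} d(g_{ij}) ∧ dx_i ∧ dx_j = sum_{i<j, k} (∂g_{ij}/∂x_k) dx_k ∧ dx_i ∧ dx_j.
Expand each term, using dx_k ∧ dx_i ∧ dx_j = sgn(permutation) dx_{(a)} ∧ dx_{(b)} ∧ dx_{(c)} with (a < b < c) sorted:

Collecting like 3-forms: d(omega) = 0.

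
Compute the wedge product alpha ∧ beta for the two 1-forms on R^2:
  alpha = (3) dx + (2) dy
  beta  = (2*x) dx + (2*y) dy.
alpha ∧ beta = (-4*x + 6*y) dx ∧ dy

Distribute the wedge, using dx_i ∧ dx_j = -dx_j ∧ dx_i and dx_i ∧ dx_i = 0. For each pair (i, j) with i < j, the coefficient of dx_i ∧ dx_j in alpha ∧ beta is (alpha_i * beta_j - alpha_j * beta_i). Collecting: alpha ∧ beta = (-4*x + 6*y) dx ∧ dy.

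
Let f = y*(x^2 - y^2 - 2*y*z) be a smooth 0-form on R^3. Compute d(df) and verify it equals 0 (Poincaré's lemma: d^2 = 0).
d(df) = 0

Step 1: df = sum_i (∂f/∂x_i) dx_i = (2*x*y) dx + (x^2 - 3*y^2 - 4*y*z) dy + (-2*y^2) dz.
Step 2: Apply d again. Using the 1-form formula, the coefficient of dx ∧ dy in d(df) is ∂^2 f/∂x ∂y - ∂^2 f/∂y ∂x = (2*x) - (2*x) = 0 (equality of mixed partials for smooth f).
Similarly for dx ∧ dz and dy ∧ dz — all coefficients vanish. So d(df) = 0.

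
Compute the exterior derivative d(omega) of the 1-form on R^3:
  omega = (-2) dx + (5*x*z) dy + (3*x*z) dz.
d(omega) = (5*z) dx ∧ dy + (3*z) dx ∧ dz + (-5*x) dy ∧ dz

For a 1-form omega = sum_i f_i dx_i, the exterior derivative is
  d(omega) = sum_{i < j} (∂f_j/∂x_i - ∂f_i/∂x_j) dx_i ∧ dx_j.
  coefficient of dx ∧ dy: ∂f_2/∂x - ∂f_1/∂y = ∂(5*x*z)/∂x - ∂(-2)/∂y = 5*z
  coefficient of dx ∧ dz: ∂f_3/∂x - ∂f_1/∂z = ∂(3*x*z)/∂x - ∂(-2)/∂z = 3*z
  coefficient of dy ∧ dz: ∂f_3/∂y - ∂f_2/∂z = ∂(3*x*z)/∂y - ∂(5*x*z)/∂z = -5*x
Assembling: d(omega) = (5*z) dx ∧ dy + (3*z) dx ∧ dz + (-5*x) dy ∧ dz.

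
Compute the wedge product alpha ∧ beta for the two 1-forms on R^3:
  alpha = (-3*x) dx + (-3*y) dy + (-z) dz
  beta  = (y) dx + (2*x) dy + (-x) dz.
alpha ∧ beta = (-6*x^2 + 3*y^2) dx ∧ dy + (3*x^2 + y*z) dx ∧ dz + (x*(3*y + 2*z)) dy ∧ dz

Distribute the wedge, using dx_i ∧ dx_j = -dx_j ∧ dx_i and dx_i ∧ dx_i = 0. For each pair (i, j) with i < j, the coefficient of dx_i ∧ dx_j in alpha ∧ beta is (alpha_i * beta_j - alpha_j * beta_i). Collecting: alpha ∧ beta = (-6*x^2 + 3*y^2) dx ∧ dy + (3*x^2 + y*z) dx ∧ dz + (x*(3*y + 2*z)) dy ∧ dz.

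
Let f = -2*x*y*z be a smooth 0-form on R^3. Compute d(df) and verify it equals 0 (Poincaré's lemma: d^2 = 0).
d(df) = 0

Step 1: df = sum_i (∂f/∂x_i) dx_i = (-2*y*z) dx + (-2*x*z) dy + (-2*x*y) dz.
Step 2: Apply d again. Using the 1-form formula, the coefficient of dx ∧ dy in d(df) is ∂^2 f/∂x ∂y - ∂^2 f/∂y ∂x = (-2*z) - (-2*z) = 0 (equality of mixed partials for smooth f).
Similarly for dx ∧ dz and dy ∧ dz — all coefficients vanish. So d(df) = 0.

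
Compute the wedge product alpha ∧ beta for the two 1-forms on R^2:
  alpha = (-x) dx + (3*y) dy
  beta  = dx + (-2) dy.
alpha ∧ beta = (2*x - 3*y) dx ∧ dy

Distribute the wedge, using dx_i ∧ dx_j = -dx_j ∧ dx_i and dx_i ∧ dx_i = 0. For each pair (i, j) with i < j, the coefficient of dx_i ∧ dx_j in alpha ∧ beta is (alpha_i * beta_j - alpha_j * beta_i). Collecting: alpha ∧ beta = (2*x - 3*y) dx ∧ dy.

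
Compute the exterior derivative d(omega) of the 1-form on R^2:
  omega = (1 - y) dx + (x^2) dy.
d(omega) = (2*x + 1) dx ∧ dy

For a 1-form omega = sum_i f_i dx_i, the exterior derivative is
  d(omega) = sum_{i < j} (∂f_j/∂x_i - ∂f_i/∂x_j) dx_i ∧ dx_j.
  coefficient of dx ∧ dy: ∂f_2/∂x - ∂f_1/∂y = ∂(x^2)/∂x - ∂(1 - y)/∂y = 2*x + 1
Assembling: d(omega) = (2*x + 1) dx ∧ dy.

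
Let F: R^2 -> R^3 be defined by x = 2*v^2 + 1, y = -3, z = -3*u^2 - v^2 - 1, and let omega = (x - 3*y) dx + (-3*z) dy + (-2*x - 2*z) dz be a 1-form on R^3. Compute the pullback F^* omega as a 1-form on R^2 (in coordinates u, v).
F^* omega = (12*u*(-3*u^2 + v^2)) du + (4*v*(-3*u^2 + 3*v^2 + 10)) dv

Using F^*(f dg) = (f ∘ F) d(g ∘ F), substitute each coordinate x_i by F_i(u, v) in f_i, and replace dx_i by d F_i = (∂F_i/∂u) du + (∂F_i/∂v) dv.
  For the x component: f_1(F) = 2*v^2 + 10; d F_1 = (0) du + (4*v) dv
  For the y component: f_2(F) = 9*u^2 + 3*v^2 + 3; d F_2 = (0) du + (0) dv
  For the z component: f_3(F) = 6*u^2 - 2*v^2; d F_3 = (-6*u) du + (-2*v) dv
Combining and collecting du, dv coefficients:
  coeff of du: 12*u*(-3*u^2 + v^2)
  coeff of dv: 4*v*(-3*u^2 + 3*v^2 + 10)
F^* omega = (12*u*(-3*u^2 + v^2)) du + (4*v*(-3*u^2 + 3*v^2 + 10)) dv.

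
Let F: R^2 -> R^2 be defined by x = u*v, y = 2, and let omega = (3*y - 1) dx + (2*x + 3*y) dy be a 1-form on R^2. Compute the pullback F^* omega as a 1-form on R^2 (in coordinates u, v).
F^* omega = (5*v) du + (5*u) dv

Using F^*(f dg) = (f ∘ F) d(g ∘ F), substitute each coordinate x_i by F_i(u, v) in f_i, and replace dx_i by d F_i = (∂F_i/∂u) du + (∂F_i/∂v) dv.
  For the x component: f_1(F) = 5; d F_1 = (v) du + (u) dv
  For the y component: f_2(F) = 2*u*v + 6; d F_2 = (0) du + (0) dv
Combining and collecting du, dv coefficients:
  coeff of du: 5*v
  coeff of dv: 5*u
F^* omega = (5*v) du + (5*u) dv.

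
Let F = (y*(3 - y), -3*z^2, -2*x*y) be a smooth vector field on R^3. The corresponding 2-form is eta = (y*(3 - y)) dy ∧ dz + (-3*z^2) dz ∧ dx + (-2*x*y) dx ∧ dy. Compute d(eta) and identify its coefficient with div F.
d(eta) = (0) dx ∧ dy ∧ dz; div F = 0

For a 2-form in R^3 of the form above, applying d gives a 3-form with coefficient ∂P/∂x + ∂Q/∂y + ∂R/∂z:
  ∂P/∂x = 0
  ∂Q/∂y = 0
  ∂R/∂z = 0
Sum = 0, which is exactly div F.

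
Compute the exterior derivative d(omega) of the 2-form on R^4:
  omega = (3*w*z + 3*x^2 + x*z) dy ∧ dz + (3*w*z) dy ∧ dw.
d(omega) = (6*x + z) dx ∧ dy ∧ dz + (-3*w + 3*z) dy ∧ dz ∧ dw

For a 2-form omega = sum_{i<j} g_{ij} dx_i ∧ dx_j, the exterior derivative is
  d(omega) = sum_{i<j} d(g_{ij}) ∧ dx_i ∧ dx_j = sum_{i<j, k} (∂g_{ij}/∂x_k) dx_k ∧ dx_i ∧ dx_j.
Expand each term, using dx_k ∧ dx_i ∧ dx_j = sgn(permutation) dx_{(a)} ∧ dx_{(b)} ∧ dx_{(c)} with (a < b < c) sorted:
  d(3*w*z + 3*x^2 + x*z) includes (∂/∂x)(3*w*z + 3*x^2 + x*z) dx = (6*x + z) dx, which multiplied by dy ∧ dz gives (6*x + z) dx ∧ dy ∧ dz
  d(3*w*z + 3*x^2 + x*z) includes (∂/∂w)(3*w*z + 3*x^2 + x*z) dw = (3*z) dw, which multiplied by dy ∧ dz gives (3*z) dy ∧ dz ∧ dw
  d(3*w*z) includes (∂/∂z)(3*w*z) dz = (3*w) dz, which multiplied by dy ∧ dw gives (-3*w) dy ∧ dz ∧ dw
Collecting like 3-forms: d(omega) = (6*x + z) dx ∧ dy ∧ dz + (-3*w + 3*z) dy ∧ dz ∧ dw.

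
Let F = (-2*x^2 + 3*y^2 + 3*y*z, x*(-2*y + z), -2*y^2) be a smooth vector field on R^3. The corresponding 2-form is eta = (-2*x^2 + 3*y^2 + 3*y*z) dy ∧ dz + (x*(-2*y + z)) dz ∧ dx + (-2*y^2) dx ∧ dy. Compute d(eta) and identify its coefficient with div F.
d(eta) = (-6*x) dx ∧ dy ∧ dz; div F = -6*x

For a 2-form in R^3 of the form above, applying d gives a 3-form with coefficient ∂P/∂x + ∂Q/∂y + ∂R/∂z:
  ∂P/∂x = -4*x
  ∂Q/∂y = -2*x
  ∂R/∂z = 0
Sum = -6*x, which is exactly div F.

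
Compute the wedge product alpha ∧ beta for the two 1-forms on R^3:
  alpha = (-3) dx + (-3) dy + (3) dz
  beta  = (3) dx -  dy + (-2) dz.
alpha ∧ beta = (12) dx ∧ dy + (-3) dx ∧ dz + (9) dy ∧ dz

Distribute the wedge, using dx_i ∧ dx_j = -dx_j ∧ dx_i and dx_i ∧ dx_i = 0. For each pair (i, j) with i < j, the coefficient of dx_i ∧ dx_j in alpha ∧ beta is (alpha_i * beta_j - alpha_j * beta_i). Collecting: alpha ∧ beta = (12) dx ∧ dy + (-3) dx ∧ dz + (9) dy ∧ dz.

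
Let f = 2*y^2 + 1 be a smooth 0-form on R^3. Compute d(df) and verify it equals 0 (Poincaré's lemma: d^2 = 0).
d(df) = 0

Step 1: df = sum_i (∂f/∂x_i) dx_i = (0) dx + (4*y) dy + (0) dz.
Step 2: Apply d again. Using the 1-form formula, the coefficient of dx ∧ dy in d(df) is ∂^2 f/∂x ∂y - ∂^2 f/∂y ∂x = (0) - (0) = 0 (equality of mixed partials for smooth f).
Similarly for dx ∧ dz and dy ∧ dz — all coefficients vanish. So d(df) = 0.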